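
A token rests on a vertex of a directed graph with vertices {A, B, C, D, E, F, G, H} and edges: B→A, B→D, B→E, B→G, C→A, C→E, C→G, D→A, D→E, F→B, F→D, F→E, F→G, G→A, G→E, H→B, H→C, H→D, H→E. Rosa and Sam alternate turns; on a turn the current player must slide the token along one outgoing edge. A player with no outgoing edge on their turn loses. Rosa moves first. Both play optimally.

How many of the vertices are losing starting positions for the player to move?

Label each position W (a win for the player to move) or L (a loss). A position with no legal move is L; any other position is W exactly when some move reaches an L, and L when every move reaches a W.
Every edge goes from a vertex to one that appears earlier in the order E, A, G, C, D, B, F, H, so processing vertices in that order labels each vertex after all of its successors.
E: no outgoing edge → L
A: no outgoing edge → L
G: W (go to A, an L position)
C: W (go to A, an L position)
D: W (go to A, an L position)
B: W (go to A, an L position)
F: W (go to E, an L position)
H: W (go to E, an L position)
The L vertices are A, E; that is 2 in all.

2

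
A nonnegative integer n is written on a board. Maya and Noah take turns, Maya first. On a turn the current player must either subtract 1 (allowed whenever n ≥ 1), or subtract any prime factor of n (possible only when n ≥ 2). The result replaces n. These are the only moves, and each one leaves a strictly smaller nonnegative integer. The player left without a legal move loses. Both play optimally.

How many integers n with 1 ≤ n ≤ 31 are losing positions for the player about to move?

Label each position W (a win for the player to move) or L (a loss). A position with no legal move is L; any other position is W exactly when some move reaches an L, and L when every move reaches a W.
n=0: no move → L
n=1: can move to 0, which is L ⇒ W
n=2: can move to 0, which is L ⇒ W
n=3: can move to 0, which is L ⇒ W
n=4: moves to 2(W), 3(W); every one is W ⇒ L
n=5: can move to 0, which is L ⇒ W
n=6: can move to 4, which is L ⇒ W
n=7: can move to 0, which is L ⇒ W
n=8: moves to 6(W), 7(W); every one is W ⇒ L
n=9: can move to 8, which is L ⇒ W
n=10: can move to 8, which is L ⇒ W
n=11: can move to 0, which is L ⇒ W
n=12: moves to 9(W), 10(W), 11(W); every one is W ⇒ L
n=13: can move to 0, which is L ⇒ W
n=14: can move to 12, which is L ⇒ W
n=15: can move to 12, which is L ⇒ W
n=16: moves to 14(W), 15(W); every one is W ⇒ L
n=17: can move to 0, which is L ⇒ W
n=18: can move to 16, which is L ⇒ W
n=19: can move to 0, which is L ⇒ W
n=20: moves to 15(W), 18(W), 19(W); every one is W ⇒ L
n=21: can move to 20, which is L ⇒ W
n=22: can move to 20, which is L ⇒ W
n=23: can move to 0, which is L ⇒ W
n=24: moves to 21(W), 22(W), 23(W); every one is W ⇒ L
n=25: can move to 20, which is L ⇒ W
n=26: can move to 24, which is L ⇒ W
n=27: can move to 24, which is L ⇒ W
n=28: moves to 21(W), 26(W), 27(W); every one is W ⇒ L
n=29: can move to 0, which is L ⇒ W
n=30: can move to 28, which is L ⇒ W
n=31: can move to 0, which is L ⇒ W
L entries with 1 ≤ n ≤ 31 (n=0 is outside the asked range and is not counted): n = 4, 8, 12, 16, 20, 24, 28; that makes 7.

7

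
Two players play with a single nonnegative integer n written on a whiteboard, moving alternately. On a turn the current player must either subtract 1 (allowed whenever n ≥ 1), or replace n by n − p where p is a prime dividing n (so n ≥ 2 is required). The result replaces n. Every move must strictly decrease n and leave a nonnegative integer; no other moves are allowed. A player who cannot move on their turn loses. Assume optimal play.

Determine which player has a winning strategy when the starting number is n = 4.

Positions with no move are L. A position that does have a move is losing for the player to move precisely when every available move leads to a winning position for the opponent. Fill in the labels:
n=0: no move → L
n=1: →0(L), so W
n=2: →0(L), so W
n=3: →0(L), so W
n=4: →2(W), 3(W) — all W, so L
Every move from 4 reaches a W position, so the mover loses.

The second player wins.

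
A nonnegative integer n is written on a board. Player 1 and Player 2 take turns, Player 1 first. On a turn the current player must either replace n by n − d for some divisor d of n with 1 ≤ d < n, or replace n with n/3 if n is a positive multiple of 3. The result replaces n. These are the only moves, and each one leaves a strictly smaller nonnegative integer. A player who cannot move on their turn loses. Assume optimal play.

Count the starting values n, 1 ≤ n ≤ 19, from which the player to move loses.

9

Use the standard recursion: the mover loses at a terminal position; elsewhere, the mover wins exactly when some move hands the opponent an L position.
n=0: no move → L
n=1: no move → L
n=2: reaches L-position 1 → W
n=3: reaches L-position 1 → W
n=4: only reaches 2(W), 3(W), all W → L
n=5: reaches L-position 4 → W
n=6: reaches L-position 4 → W
n=7: only reaches 6(W), which is W → L
n=8: reaches L-position 4 → W
n=9: only reaches 3(W), 6(W), 8(W), all W → L
n=10: reaches L-position 9 → W
n=11: only reaches 10(W), which is W → L
n=12: reaches L-position 4 → W
n=13: only reaches 12(W), which is W → L
n=14: reaches L-position 7 → W
n=15: only reaches 5(W), 10(W), 12(W), 14(W), all W → L
n=16: reaches L-position 15 → W
n=17: only reaches 16(W), which is W → L
n=18: reaches L-position 9 → W
n=19: only reaches 18(W), which is W → L
L entries with 1 ≤ n ≤ 19 (n=0 is outside the asked range and is not counted): n = 1, 4, 7, 9, 11, 13, 15, 17, 19; that makes 9.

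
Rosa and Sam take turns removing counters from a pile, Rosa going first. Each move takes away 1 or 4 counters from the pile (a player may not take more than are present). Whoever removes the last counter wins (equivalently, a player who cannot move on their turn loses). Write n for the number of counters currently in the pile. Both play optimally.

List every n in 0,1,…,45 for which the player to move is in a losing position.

Compute win/loss labels from the base case upward. A position with no move is L. Any other position is W if it can reach an L in one move, else L.
n=0: no move → L
n=1: →0(L), so W
n=2: →1(W) only, which is W, so L
n=3: →2(L), so W
n=4: →0(L), so W
n=5: →4(W), 1(W) — all W, so L
n=6: →5(L), so W
n=7: →6(W), 3(W) — all W, so L
n=8: →7(L), so W
n=9: →5(L), so W
n=10: →9(W), 6(W) — all W, so L
n=11: →10(L), so W
n=12: →11(W), 8(W) — all W, so L
n=13: →12(L), so W
n=14: →10(L), so W
n=15: →14(W), 11(W) — all W, so L
n=16: →15(L), so W
n=17: →16(W), 13(W) — all W, so L
n=18: →17(L), so W
n=19: →15(L), so W
n=20: →19(W), 16(W) — all W, so L
n=21: →20(L), so W
n=22: →21(W), 18(W) — all W, so L
n=23: →22(L), so W
n=24: →20(L), so W
n=25: →24(W), 21(W) — all W, so L
n=26: →25(L), so W
n=27: →26(W), 23(W) — all W, so L
n=28: →27(L), so W
n=29: →25(L), so W
n=30: →29(W), 26(W) — all W, so L
n=31: →30(L), so W
n=32: →31(W), 28(W) — all W, so L
n=33: →32(L), so W
n=34: →30(L), so W
n=35: →34(W), 31(W) — all W, so L
n=36: →35(L), so W
n=37: →36(W), 33(W) — all W, so L
n=38: →37(L), so W
n=39: →35(L), so W
n=40: →39(W), 36(W) — all W, so L
n=41: →40(L), so W
n=42: →41(W), 38(W) — all W, so L
n=43: →42(L), so W
n=44: →40(L), so W
n=45: →44(W), 41(W) — all W, so L
The losing starting values of n are exactly the entries labelled L in this table (19 of them).

0, 2, 5, 7, 10, 12, 15, 17, 20, 22, 25, 27, 30, 32, 35, 37, 40, 42, 45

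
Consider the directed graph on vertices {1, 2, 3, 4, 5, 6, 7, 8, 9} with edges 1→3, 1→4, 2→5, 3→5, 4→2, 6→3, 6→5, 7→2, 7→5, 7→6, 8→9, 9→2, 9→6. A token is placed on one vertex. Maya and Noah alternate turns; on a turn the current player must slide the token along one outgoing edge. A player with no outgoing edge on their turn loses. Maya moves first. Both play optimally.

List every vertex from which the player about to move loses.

4, 5, 9

Work bottom-up. With no move the player to move loses. Otherwise the position is W if at least one move leads to an L position for the opponent, and L if every move leads to a W.
Every edge goes from a vertex to one that appears earlier in the order 5, 3, 2, 4, 6, 7, 9, 1, 8, so processing vertices in that order labels each vertex after all of its successors.
5: no outgoing edge → L
3: can move to 5, which is L ⇒ W
2: can move to 5, which is L ⇒ W
4: the only move is to 2(W), a W ⇒ L
6: can move to 5, which is L ⇒ W
7: can move to 5, which is L ⇒ W
9: moves to 6(W), 2(W); every one is W ⇒ L
1: can move to 4, which is L ⇒ W
8: can move to 9, which is L ⇒ W
Reading off the rows marked L gives the requested list; there are 3 such vertices.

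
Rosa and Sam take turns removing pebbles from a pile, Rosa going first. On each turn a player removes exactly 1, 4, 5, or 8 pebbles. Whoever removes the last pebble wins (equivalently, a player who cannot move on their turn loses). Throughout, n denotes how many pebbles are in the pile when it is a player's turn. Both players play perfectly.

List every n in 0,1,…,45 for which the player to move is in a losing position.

Positions with no move are L. A position that does have a move is losing for the player to move precisely when every available move leads to a winning position for the opponent. Fill in the labels:
n=0: no move → L
n=1: can move to 0, which is L ⇒ W
n=2: the only move is to 1(W), a W ⇒ L
n=3: can move to 2, which is L ⇒ W
n=4: can move to 0, which is L ⇒ W
n=5: can move to 0, which is L ⇒ W
n=6: can move to 2, which is L ⇒ W
n=7: can move to 2, which is L ⇒ W
n=8: can move to 0, which is L ⇒ W
n=9: moves to 8(W), 5(W), 4(W), 1(W); every one is W ⇒ L
n=10: can move to 9, which is L ⇒ W
n=11: moves to 10(W), 7(W), 6(W), 3(W); every one is W ⇒ L
n=12: can move to 11, which is L ⇒ W
n=13: can move to 9, which is L ⇒ W
n=14: can move to 9, which is L ⇒ W
n=15: can move to 11, which is L ⇒ W
n=16: can move to 11, which is L ⇒ W
n=17: can move to 9, which is L ⇒ W
n=18: moves to 17(W), 14(W), 13(W), 10(W); every one is W ⇒ L
n=19: can move to 18, which is L ⇒ W
n=20: moves to 19(W), 16(W), 15(W), 12(W); every one is W ⇒ L
n=21: can move to 20, which is L ⇒ W
n=22: can move to 18, which is L ⇒ W
n=23: can move to 18, which is L ⇒ W
n=24: can move to 20, which is L ⇒ W
n=25: can move to 20, which is L ⇒ W
n=26: can move to 18, which is L ⇒ W
n=27: moves to 26(W), 23(W), 22(W), 19(W); every one is W ⇒ L
n=28: can move to 27, which is L ⇒ W
n=29: moves to 28(W), 25(W), 24(W), 21(W); every one is W ⇒ L
n=30: can move to 29, which is L ⇒ W
n=31: can move to 27, which is L ⇒ W
n=32: can move to 27, which is L ⇒ W
n=33: can move to 29, which is L ⇒ W
n=34: can move to 29, which is L ⇒ W
n=35: can move to 27, which is L ⇒ W
n=36: moves to 35(W), 32(W), 31(W), 28(W); every one is W ⇒ L
n=37: can move to 36, which is L ⇒ W
n=38: moves to 37(W), 34(W), 33(W), 30(W); every one is W ⇒ L
n=39: can move to 38, which is L ⇒ W
n=40: can move to 36, which is L ⇒ W
n=41: can move to 36, which is L ⇒ W
n=42: can move to 38, which is L ⇒ W
n=43: can move to 38, which is L ⇒ W
n=44: can move to 36, which is L ⇒ W
n=45: moves to 44(W), 41(W), 40(W), 37(W); every one is W ⇒ L
Reading off the rows marked L gives the requested list; there are 11 such values of n.

0, 2, 9, 11, 18, 20, 27, 29, 36, 38, 45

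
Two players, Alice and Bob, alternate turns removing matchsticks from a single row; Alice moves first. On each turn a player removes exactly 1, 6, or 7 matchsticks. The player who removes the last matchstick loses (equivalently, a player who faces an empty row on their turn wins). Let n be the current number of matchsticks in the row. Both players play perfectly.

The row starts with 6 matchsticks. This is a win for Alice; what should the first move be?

Remove 1, leaving 5.

Positions with no move are W. A position that does have a move is losing for the player to move precisely when every available move leads to a winning position for the opponent. Fill in the labels:
n=0: no move; the opponent has just taken the last matchstick and therefore loses → W
n=1: the only move is to 0(W), a W ⇒ L
n=2: can move to 1, which is L ⇒ W
n=3: the only move is to 2(W), a W ⇒ L
n=4: can move to 3, which is L ⇒ W
n=5: the only move is to 4(W), a W ⇒ L
n=6: can move to 5, which is L ⇒ W
From 6, the L positions reachable in one move are: 5.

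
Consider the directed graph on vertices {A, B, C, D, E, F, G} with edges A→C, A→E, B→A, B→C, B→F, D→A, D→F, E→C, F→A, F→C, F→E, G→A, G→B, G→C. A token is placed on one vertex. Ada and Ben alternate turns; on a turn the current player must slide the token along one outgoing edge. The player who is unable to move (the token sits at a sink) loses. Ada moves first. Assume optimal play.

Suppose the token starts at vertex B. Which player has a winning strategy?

Work bottom-up. With no move the player to move loses. Otherwise the position is W if at least one move leads to an L position for the opponent, and L if every move leads to a W.
Every edge goes from a vertex to one that appears earlier in the order C, E, A, F, B, G, D, so processing vertices in that order labels each vertex after all of its successors.
C: no outgoing edge → L
E: reaches L-position C → W
A: reaches L-position C → W
F: reaches L-position C → W
B: reaches L-position C → W
G: reaches L-position C → W
D: only reaches F(W), A(W), all W → L
The starting position B is W: Ada should move to C, handing over an L position.

Ada wins.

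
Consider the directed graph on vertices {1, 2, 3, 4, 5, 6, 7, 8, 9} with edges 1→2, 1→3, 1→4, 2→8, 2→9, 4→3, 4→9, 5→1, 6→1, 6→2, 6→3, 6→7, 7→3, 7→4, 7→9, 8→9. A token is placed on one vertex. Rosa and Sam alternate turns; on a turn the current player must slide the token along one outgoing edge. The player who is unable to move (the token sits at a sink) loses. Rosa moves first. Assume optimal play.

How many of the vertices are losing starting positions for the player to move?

3

Use the standard recursion: the mover loses at a terminal position; elsewhere, the mover wins exactly when some move hands the opponent an L position.
Every edge goes from a vertex to one that appears earlier in the order 3, 9, 8, 4, 7, 2, 1, 6, 5, so processing vertices in that order labels each vertex after all of its successors.
3: no outgoing edge → L
9: no outgoing edge → L
8: can move to 9, which is L ⇒ W
4: can move to 9, which is L ⇒ W
7: can move to 9, which is L ⇒ W
2: can move to 9, which is L ⇒ W
1: can move to 3, which is L ⇒ W
6: can move to 3, which is L ⇒ W
5: the only move is to 1(W), a W ⇒ L
The L vertices are 3, 5, 9; that is 3 in all.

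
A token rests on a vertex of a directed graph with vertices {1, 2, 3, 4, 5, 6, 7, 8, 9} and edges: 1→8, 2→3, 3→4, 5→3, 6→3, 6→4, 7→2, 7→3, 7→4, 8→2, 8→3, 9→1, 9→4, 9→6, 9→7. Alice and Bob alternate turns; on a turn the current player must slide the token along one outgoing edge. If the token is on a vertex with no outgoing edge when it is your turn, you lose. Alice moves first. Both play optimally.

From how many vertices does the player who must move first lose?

Classify positions by backward induction: terminal positions (no move available) are L. From any other position, the mover wins iff some move reaches an L.
Every edge goes from a vertex to one that appears earlier in the order 4, 3, 2, 8, 6, 5, 7, 1, 9, so processing vertices in that order labels each vertex after all of its successors.
4: no outgoing edge → L
3: can move to 4, which is L ⇒ W
2: the only move is to 3(W), a W ⇒ L
8: can move to 2, which is L ⇒ W
6: can move to 4, which is L ⇒ W
5: the only move is to 3(W), a W ⇒ L
7: can move to 2, which is L ⇒ W
1: the only move is to 8(W), a W ⇒ L
9: can move to 1, which is L ⇒ W
The L vertices are 1, 2, 4, 5; that is 4 in all.

4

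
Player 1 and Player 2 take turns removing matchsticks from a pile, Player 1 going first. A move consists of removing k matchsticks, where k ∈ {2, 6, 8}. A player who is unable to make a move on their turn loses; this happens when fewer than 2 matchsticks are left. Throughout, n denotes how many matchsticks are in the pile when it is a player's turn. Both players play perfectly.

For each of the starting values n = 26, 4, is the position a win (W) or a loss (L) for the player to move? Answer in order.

26: W, 4: L

Work bottom-up. With no move the player to move loses. Otherwise the position is W if at least one move leads to an L position for the opponent, and L if every move leads to a W.
n=0: no move → L
n=1: no move → L
n=2: →0(L), so W
n=3: →1(L), so W
n=4: →2(W) only, which is W, so L
n=5: →3(W) only, which is W, so L
n=6: →4(L), so W
n=7: →5(L), so W
n=8: →0(L), so W
n=9: →1(L), so W
n=10: →4(L), so W
n=11: →5(L), so W
n=12: →4(L), so W
n=13: →5(L), so W
n=14: →12(W), 8(W), 6(W) — all W, so L
n=15: →13(W), 9(W), 7(W) — all W, so L
n=16: →14(L), so W
n=17: →15(L), so W
n=18: →16(W), 12(W), 10(W) — all W, so L
n=19: →17(W), 13(W), 11(W) — all W, so L
n=20: →18(L), so W
n=21: →19(L), so W
n=22: →14(L), so W
n=23: →15(L), so W
n=24: →18(L), so W
n=25: →19(L), so W
n=26: →18(L), so W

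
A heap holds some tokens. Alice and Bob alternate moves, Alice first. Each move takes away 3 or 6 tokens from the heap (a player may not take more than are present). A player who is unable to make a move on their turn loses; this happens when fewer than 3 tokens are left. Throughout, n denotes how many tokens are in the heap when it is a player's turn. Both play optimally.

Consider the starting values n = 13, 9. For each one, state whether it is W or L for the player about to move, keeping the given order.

Classify positions by backward induction: terminal positions (no move available) are L. From any other position, the mover wins iff some move reaches an L.
n=0: no move → L
n=1: no move → L
n=2: no move → L
n=3: W (go to 0, an L position)
n=4: W (go to 1, an L position)
n=5: W (go to 2, an L position)
n=6: W (go to 0, an L position)
n=7: W (go to 1, an L position)
n=8: W (go to 2, an L position)
n=9: L (options 6(W), 3(W) are all W)
n=10: L (options 7(W), 4(W) are all W)
n=11: L (options 8(W), 5(W) are all W)
n=12: W (go to 9, an L position)
n=13: W (go to 10, an L position)

13: W, 9: L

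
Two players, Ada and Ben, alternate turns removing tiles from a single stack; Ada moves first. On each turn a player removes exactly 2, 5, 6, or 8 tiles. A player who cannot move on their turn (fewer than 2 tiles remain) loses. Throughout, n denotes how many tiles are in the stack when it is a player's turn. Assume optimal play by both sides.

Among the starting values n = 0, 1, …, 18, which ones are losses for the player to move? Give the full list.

0, 1, 4, 11, 14, 15, 18

Classify positions by backward induction: terminal positions (no move available) are L. From any other position, the mover wins iff some move reaches an L.
n=0: no move → L
n=1: no move → L
n=2: W (go to 0, an L position)
n=3: W (go to 1, an L position)
n=4: L (sole option 2(W) is W)
n=5: W (go to 0, an L position)
n=6: W (go to 4, an L position)
n=7: W (go to 1, an L position)
n=8: W (go to 0, an L position)
n=9: W (go to 4, an L position)
n=10: W (go to 4, an L position)
n=11: L (options 9(W), 6(W), 5(W), 3(W) are all W)
n=12: W (go to 4, an L position)
n=13: W (go to 11, an L position)
n=14: L (options 12(W), 9(W), 8(W), 6(W) are all W)
n=15: L (options 13(W), 10(W), 9(W), 7(W) are all W)
n=16: W (go to 14, an L position)
n=17: W (go to 15, an L position)
n=18: L (options 16(W), 13(W), 12(W), 10(W) are all W)
Reading off the rows marked L gives the requested list; there are 7 such values of n.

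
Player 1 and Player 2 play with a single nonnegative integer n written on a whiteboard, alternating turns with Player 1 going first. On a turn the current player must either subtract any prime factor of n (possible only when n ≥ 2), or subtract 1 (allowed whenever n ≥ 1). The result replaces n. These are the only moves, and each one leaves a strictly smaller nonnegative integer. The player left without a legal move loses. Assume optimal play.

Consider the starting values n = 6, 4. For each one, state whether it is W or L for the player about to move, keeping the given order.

6: W, 4: L

Build the W/L table. Terminal = L. A non-terminal position is W if it has a move to some L; otherwise it is L.
n=0: no move → L
n=1: can move to 0, which is L ⇒ W
n=2: can move to 0, which is L ⇒ W
n=3: can move to 0, which is L ⇒ W
n=4: moves to 2(W), 3(W); every one is W ⇒ L
n=5: can move to 0, which is L ⇒ W
n=6: can move to 4, which is L ⇒ W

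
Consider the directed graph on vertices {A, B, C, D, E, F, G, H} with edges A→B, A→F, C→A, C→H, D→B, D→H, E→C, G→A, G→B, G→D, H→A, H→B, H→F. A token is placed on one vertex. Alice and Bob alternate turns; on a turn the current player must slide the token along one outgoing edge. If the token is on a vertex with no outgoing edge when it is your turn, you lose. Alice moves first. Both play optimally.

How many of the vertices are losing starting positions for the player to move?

Label each position W (a win for the player to move) or L (a loss). A position with no legal move is L; any other position is W exactly when some move reaches an L, and L when every move reaches a W.
Every edge goes from a vertex to one that appears earlier in the order F, B, A, H, D, G, C, E, so processing vertices in that order labels each vertex after all of its successors.
F: no outgoing edge → L
B: no outgoing edge → L
A: →B(L), so W
H: →B(L), so W
D: →B(L), so W
G: →B(L), so W
C: →H(W), A(W) — all W, so L
E: →C(L), so W
The L vertices are B, C, F; that is 3 in all.

3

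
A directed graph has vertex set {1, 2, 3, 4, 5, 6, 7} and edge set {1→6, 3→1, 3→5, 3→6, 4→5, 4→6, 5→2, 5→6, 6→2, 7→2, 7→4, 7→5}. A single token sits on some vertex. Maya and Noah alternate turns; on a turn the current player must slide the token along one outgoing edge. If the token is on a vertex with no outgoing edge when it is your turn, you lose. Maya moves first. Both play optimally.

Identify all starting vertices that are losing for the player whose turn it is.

1, 2, 4

Work bottom-up. With no move the player to move loses. Otherwise the position is W if at least one move leads to an L position for the opponent, and L if every move leads to a W.
Every edge goes from a vertex to one that appears earlier in the order 2, 6, 1, 5, 3, 4, 7, so processing vertices in that order labels each vertex after all of its successors.
2: no outgoing edge → L
6: W (go to 2, an L position)
1: L (sole option 6(W) is W)
5: W (go to 2, an L position)
3: W (go to 1, an L position)
4: L (options 5(W), 6(W) are all W)
7: W (go to 4, an L position)
Reading off the rows marked L gives the requested list; there are 3 such vertices.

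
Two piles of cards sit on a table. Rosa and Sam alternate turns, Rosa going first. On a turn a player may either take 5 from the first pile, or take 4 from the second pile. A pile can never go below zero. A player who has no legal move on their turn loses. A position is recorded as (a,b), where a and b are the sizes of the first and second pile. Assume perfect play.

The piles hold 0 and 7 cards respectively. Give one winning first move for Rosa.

Move to (0,3).

Positions with no move are L. A position that does have a move is losing for the player to move precisely when every available move leads to a winning position for the opponent. Fill in the labels:
No move ever increases a pile, so every position that can arise here has a ≤ 0 and b ≤ 7; it is enough to label the cells with 0 ≤ a ≤ 0 and 0 ≤ b ≤ 7.
Every move lowers a or b (never raises either), so fill the grid row by row in increasing a, and left to right within a row: each cell's successors are then already labelled.
      b=0  b=1  b=2  b=3  b=4  b=5  b=6  b=7
a=0:    L    L    L    L    W    W    W    W
Cells with no legal move (terminal, hence L): (0,0), (0,1), (0,2), (0,3).
Every other cell has at least one move into one of the L cells above, so it is W.
From (0,7), the L positions reachable in one move are: (0,3).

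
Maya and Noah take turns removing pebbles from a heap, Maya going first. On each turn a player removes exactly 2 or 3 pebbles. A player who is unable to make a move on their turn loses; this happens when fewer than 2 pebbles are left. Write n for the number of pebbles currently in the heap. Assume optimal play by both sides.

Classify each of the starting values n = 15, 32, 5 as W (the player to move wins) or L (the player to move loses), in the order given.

Work bottom-up. With no move the player to move loses. Otherwise the position is W if at least one move leads to an L position for the opponent, and L if every move leads to a W.
n=0: no move → L
n=1: no move → L
n=2: can move to 0, which is L ⇒ W
n=3: can move to 1, which is L ⇒ W
n=4: can move to 1, which is L ⇒ W
n=5: moves to 3(W), 2(W); every one is W ⇒ L
n=6: moves to 4(W), 3(W); every one is W ⇒ L
n=7: can move to 5, which is L ⇒ W
n=8: can move to 6, which is L ⇒ W
n=9: can move to 6, which is L ⇒ W
n=10: moves to 8(W), 7(W); every one is W ⇒ L
n=11: moves to 9(W), 8(W); every one is W ⇒ L
n=12: can move to 10, which is L ⇒ W
n=13: can move to 11, which is L ⇒ W
n=14: can move to 11, which is L ⇒ W
n=15: moves to 13(W), 12(W); every one is W ⇒ L
n=16: moves to 14(W), 13(W); every one is W ⇒ L
n=17: can move to 15, which is L ⇒ W
n=18: can move to 16, which is L ⇒ W
n=19: can move to 16, which is L ⇒ W
n=20: moves to 18(W), 17(W); every one is W ⇒ L
n=21: moves to 19(W), 18(W); every one is W ⇒ L
n=22: can move to 20, which is L ⇒ W
n=23: can move to 21, which is L ⇒ W
n=24: can move to 21, which is L ⇒ W
n=25: moves to 23(W), 22(W); every one is W ⇒ L
n=26: moves to 24(W), 23(W); every one is W ⇒ L
n=27: can move to 25, which is L ⇒ W
n=28: can move to 26, which is L ⇒ W
n=29: can move to 26, which is L ⇒ W
n=30: moves to 28(W), 27(W); every one is W ⇒ L
n=31: moves to 29(W), 28(W); every one is W ⇒ L
n=32: can move to 30, which is L ⇒ W

15: L, 32: W, 5: L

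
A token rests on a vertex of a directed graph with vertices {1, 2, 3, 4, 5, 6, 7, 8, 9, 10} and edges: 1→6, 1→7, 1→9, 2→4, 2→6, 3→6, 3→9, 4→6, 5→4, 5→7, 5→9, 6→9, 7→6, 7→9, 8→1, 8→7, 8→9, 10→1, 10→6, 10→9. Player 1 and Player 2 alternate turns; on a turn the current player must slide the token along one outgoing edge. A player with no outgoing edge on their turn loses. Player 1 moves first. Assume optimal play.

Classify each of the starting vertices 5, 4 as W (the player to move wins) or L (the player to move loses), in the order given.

Label each position W (a win for the player to move) or L (a loss). A position with no legal move is L; any other position is W exactly when some move reaches an L, and L when every move reaches a W.
Every edge goes from a vertex to one that appears earlier in the order 9, 6, 7, 1, 10, 8, 4, 5, 2, 3, so processing vertices in that order labels each vertex after all of its successors.
9: no outgoing edge → L
6: can move to 9, which is L ⇒ W
7: can move to 9, which is L ⇒ W
1: can move to 9, which is L ⇒ W
10: can move to 9, which is L ⇒ W
8: can move to 9, which is L ⇒ W
4: the only move is to 6(W), a W ⇒ L
5: can move to 4, which is L ⇒ W
2: can move to 4, which is L ⇒ W
3: can move to 9, which is L ⇒ W

5: W, 4: L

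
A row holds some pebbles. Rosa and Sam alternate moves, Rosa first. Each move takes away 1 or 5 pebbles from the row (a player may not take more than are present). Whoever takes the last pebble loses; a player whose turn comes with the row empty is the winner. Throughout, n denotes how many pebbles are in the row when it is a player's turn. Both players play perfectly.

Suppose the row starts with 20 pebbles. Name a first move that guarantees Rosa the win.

Remove 1, leaving 19.

Compute win/loss labels from the base case upward. A position with no move is W. Any other position is W if it can reach an L in one move, else L.
n=0: no move; the opponent has just taken the last pebble and therefore loses → W
n=1: →0(W) only, which is W, so L
n=2: →1(L), so W
n=3: →2(W) only, which is W, so L
n=4: →3(L), so W
n=5: →4(W), 0(W) — all W, so L
n=6: →5(L), so W
n=7: →6(W), 2(W) — all W, so L
n=8: →7(L), so W
n=9: →8(W), 4(W) — all W, so L
n=10: →9(L), so W
n=11: →10(W), 6(W) — all W, so L
n=12: →11(L), so W
n=13: →12(W), 8(W) — all W, so L
n=14: →13(L), so W
n=15: →14(W), 10(W) — all W, so L
n=16: →15(L), so W
n=17: →16(W), 12(W) — all W, so L
n=18: →17(L), so W
n=19: →18(W), 14(W) — all W, so L
n=20: →19(L), so W
From 20, the L positions reachable in one move are: 19, 15. Any move reaching one of these is winning.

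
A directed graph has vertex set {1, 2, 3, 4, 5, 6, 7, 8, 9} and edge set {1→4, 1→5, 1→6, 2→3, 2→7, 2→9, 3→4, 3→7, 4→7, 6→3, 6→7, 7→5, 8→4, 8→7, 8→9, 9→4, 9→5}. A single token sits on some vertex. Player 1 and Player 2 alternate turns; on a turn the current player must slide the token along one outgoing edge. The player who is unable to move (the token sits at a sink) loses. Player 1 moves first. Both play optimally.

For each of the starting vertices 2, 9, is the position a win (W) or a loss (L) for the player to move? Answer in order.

2: L, 9: W

Label each position W (a win for the player to move) or L (a loss). A position with no legal move is L; any other position is W exactly when some move reaches an L, and L when every move reaches a W.
Every edge goes from a vertex to one that appears earlier in the order 5, 7, 4, 9, 8, 3, 6, 1, 2, so processing vertices in that order labels each vertex after all of its successors.
5: no outgoing edge → L
7: W (go to 5, an L position)
4: L (sole option 7(W) is W)
9: W (go to 4, an L position)
8: W (go to 4, an L position)
3: W (go to 4, an L position)
6: L (options 3(W), 7(W) are all W)
1: W (go to 6, an L position)
2: L (options 3(W), 9(W), 7(W) are all W)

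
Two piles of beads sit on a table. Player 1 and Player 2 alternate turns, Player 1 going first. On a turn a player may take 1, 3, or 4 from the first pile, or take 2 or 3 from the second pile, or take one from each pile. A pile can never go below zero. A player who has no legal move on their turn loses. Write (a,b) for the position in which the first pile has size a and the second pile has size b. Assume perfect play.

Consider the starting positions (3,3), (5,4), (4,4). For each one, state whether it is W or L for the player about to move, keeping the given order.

(3,3): L, (5,4): W, (4,4): W

Build the W/L table. Terminal = L. A non-terminal position is W if it has a move to some L; otherwise it is L.
No move ever increases a pile, so every position that can arise here has a ≤ 5 and b ≤ 4; it is enough to label the cells with 0 ≤ a ≤ 5 and 0 ≤ b ≤ 4.
Every move lowers a or b (never raises either), so fill the grid row by row in increasing a, and left to right within a row: each cell's successors are then already labelled.
      b=0  b=1  b=2  b=3  b=4
a=0:    L    L    W    W    W
a=1:    W    W    W    L    L
a=2:    L    L    W    W    W
a=3:    W    W    W    L    L
a=4:    W    W    L    W    W
a=5:    W    W    W    W    W
Cells with no legal move (terminal, hence L): (0,0), (0,1).
The remaining L cells, each justified by listing all of its moves:
(1,3): →(0,3)(W), (1,1)(W), (1,0)(W), (0,2)(W) — all W, so L
(1,4): →(0,4)(W), (1,2)(W), (1,1)(W), (0,3)(W) — all W, so L
(2,0): →(1,0)(W) only, which is W, so L
(2,1): →(1,1)(W), (1,0)(W) — all W, so L
(3,3): →(2,3)(W), (0,3)(W), (3,1)(W), (3,0)(W), (2,2)(W) — all W, so L
(3,4): →(2,4)(W), (0,4)(W), (3,2)(W), (3,1)(W), (2,3)(W) — all W, so L
(4,2): →(3,2)(W), (1,2)(W), (0,2)(W), (4,0)(W), (3,1)(W) — all W, so L
Every other cell has at least one move into one of the L cells above, so it is W.
(3,3): one of the L cells justified above, so L
(5,4): the move to (1,4) reaches an L cell, so W
(4,4): the move to (3,4) reaches an L cell, so W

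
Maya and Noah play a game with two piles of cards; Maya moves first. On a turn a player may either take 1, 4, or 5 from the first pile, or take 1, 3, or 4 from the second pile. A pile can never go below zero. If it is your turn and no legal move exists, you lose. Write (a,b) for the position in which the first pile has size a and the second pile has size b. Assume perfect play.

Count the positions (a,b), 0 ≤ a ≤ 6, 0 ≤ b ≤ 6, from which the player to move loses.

Use the standard recursion: the mover loses at a terminal position; elsewhere, the mover wins exactly when some move hands the opponent an L position.
Every move lowers a or b (never raises either), so fill the grid row by row in increasing a, and left to right within a row: each cell's successors are then already labelled.
      b=0  b=1  b=2  b=3  b=4  b=5  b=6
a=0:    L    W    L    W    W    W    W
a=1:    W    L    W    L    W    W    W
a=2:    L    W    L    W    W    W    W
a=3:    W    L    W    L    W    W    W
a=4:    W    W    W    W    L    W    L
a=5:    W    W    W    W    W    L    W
a=6:    W    W    W    W    L    W    L
Cells with no legal move (terminal, hence L): (0,0).
The remaining L cells, each justified by listing all of its moves:
(0,2): L (sole option (0,1)(W) is W)
(1,1): L (options (0,1)(W), (1,0)(W) are all W)
(1,3): L (options (0,3)(W), (1,2)(W), (1,0)(W) are all W)
(2,0): L (sole option (1,0)(W) is W)
(2,2): L (options (1,2)(W), (2,1)(W) are all W)
(3,1): L (options (2,1)(W), (3,0)(W) are all W)
(3,3): L (options (2,3)(W), (3,2)(W), (3,0)(W) are all W)
(4,4): L (options (3,4)(W), (0,4)(W), (4,3)(W), (4,1)(W), (4,0)(W) are all W)
(4,6): L (options (3,6)(W), (0,6)(W), (4,5)(W), (4,3)(W), (4,2)(W) are all W)
(5,5): L (options (4,5)(W), (1,5)(W), (0,5)(W), (5,4)(W), (5,2)(W), (5,1)(W) are all W)
(6,4): L (options (5,4)(W), (2,4)(W), (1,4)(W), (6,3)(W), (6,1)(W), (6,0)(W) are all W)
(6,6): L (options (5,6)(W), (2,6)(W), (1,6)(W), (6,5)(W), (6,3)(W), (6,2)(W) are all W)
Every other cell has at least one move into one of the L cells above, so it is W.
L cells per row: a=0: 2, a=1: 2, a=2: 2, a=3: 2, a=4: 2, a=5: 1, a=6: 2; total 13.

13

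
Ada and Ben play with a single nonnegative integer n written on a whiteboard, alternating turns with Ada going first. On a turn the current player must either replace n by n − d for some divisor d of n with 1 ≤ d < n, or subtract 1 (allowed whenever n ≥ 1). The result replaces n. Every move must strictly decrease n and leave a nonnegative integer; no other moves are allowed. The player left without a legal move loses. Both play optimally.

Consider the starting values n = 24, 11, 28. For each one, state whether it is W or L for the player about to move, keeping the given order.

Label each position W (a win for the player to move) or L (a loss). A position with no legal move is L; any other position is W exactly when some move reaches an L, and L when every move reaches a W.
n=0: no move → L
n=1: can move to 0, which is L ⇒ W
n=2: the only move is to 1(W), a W ⇒ L
n=3: can move to 2, which is L ⇒ W
n=4: can move to 2, which is L ⇒ W
n=5: the only move is to 4(W), a W ⇒ L
n=6: can move to 5, which is L ⇒ W
n=7: the only move is to 6(W), a W ⇒ L
n=8: can move to 7, which is L ⇒ W
n=9: moves to 6(W), 8(W); every one is W ⇒ L
n=10: can move to 5, which is L ⇒ W
n=11: the only move is to 10(W), a W ⇒ L
n=12: can move to 9, which is L ⇒ W
n=13: the only move is to 12(W), a W ⇒ L
n=14: can move to 7, which is L ⇒ W
n=15: moves to 10(W), 12(W), 14(W); every one is W ⇒ L
n=16: can move to 15, which is L ⇒ W
n=17: the only move is to 16(W), a W ⇒ L
n=18: can move to 9, which is L ⇒ W
n=19: the only move is to 18(W), a W ⇒ L
n=20: can move to 15, which is L ⇒ W
n=21: moves to 14(W), 18(W), 20(W); every one is W ⇒ L
n=22: can move to 11, which is L ⇒ W
n=23: the only move is to 22(W), a W ⇒ L
n=24: can move to 21, which is L ⇒ W
n=25: moves to 20(W), 24(W); every one is W ⇒ L
n=26: can move to 13, which is L ⇒ W
n=27: moves to 18(W), 24(W), 26(W); every one is W ⇒ L
n=28: can move to 21, which is L ⇒ W

24: W, 11: L, 28: W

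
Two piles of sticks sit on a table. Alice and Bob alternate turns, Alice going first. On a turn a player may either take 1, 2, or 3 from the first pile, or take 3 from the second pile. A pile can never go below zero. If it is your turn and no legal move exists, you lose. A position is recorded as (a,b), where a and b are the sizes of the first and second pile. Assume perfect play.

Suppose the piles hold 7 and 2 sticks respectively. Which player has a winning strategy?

Alice wins.

Use the standard recursion: the mover loses at a terminal position; elsewhere, the mover wins exactly when some move hands the opponent an L position.
No move ever increases a pile, so every position that can arise here has a ≤ 7 and b ≤ 2; it is enough to label the cells with 0 ≤ a ≤ 7 and 0 ≤ b ≤ 2.
Every move lowers a or b (never raises either), so fill the grid row by row in increasing a, and left to right within a row: each cell's successors are then already labelled.
      b=0  b=1  b=2
a=0:    L    L    L
a=1:    W    W    W
a=2:    W    W    W
a=3:    W    W    W
a=4:    L    L    L
a=5:    W    W    W
a=6:    W    W    W
a=7:    W    W    W
Cells with no legal move (terminal, hence L): (0,0), (0,1), (0,2).
The remaining L cells, each justified by listing all of its moves:
(4,0): moves to (3,0)(W), (2,0)(W), (1,0)(W); every one is W ⇒ L
(4,1): moves to (3,1)(W), (2,1)(W), (1,1)(W); every one is W ⇒ L
(4,2): moves to (3,2)(W), (2,2)(W), (1,2)(W); every one is W ⇒ L
Every other cell has at least one move into one of the L cells above, so it is W.
From (7,2) Alice can move to (4,2), reaching an L position.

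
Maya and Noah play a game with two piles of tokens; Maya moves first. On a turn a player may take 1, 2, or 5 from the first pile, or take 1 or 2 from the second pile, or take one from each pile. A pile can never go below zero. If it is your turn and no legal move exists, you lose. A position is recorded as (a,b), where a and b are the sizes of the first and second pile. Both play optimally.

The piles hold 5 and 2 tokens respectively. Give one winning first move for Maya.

Build the W/L table. Terminal = L. A non-terminal position is W if it has a move to some L; otherwise it is L.
No move ever increases a pile, so every position that can arise here has a ≤ 5 and b ≤ 2; it is enough to label the cells with 0 ≤ a ≤ 5 and 0 ≤ b ≤ 2.
Every move lowers a or b (never raises either), so fill the grid row by row in increasing a, and left to right within a row: each cell's successors are then already labelled.
      b=0  b=1  b=2
a=0:    L    W    W
a=1:    W    W    L
a=2:    W    L    W
a=3:    L    W    W
a=4:    W    W    L
a=5:    W    L    W
Cells with no legal move (terminal, hence L): (0,0).
The remaining L cells, each justified by listing all of its moves:
(1,2): L (options (0,2)(W), (1,1)(W), (1,0)(W), (0,1)(W) are all W)
(2,1): L (options (1,1)(W), (0,1)(W), (2,0)(W), (1,0)(W) are all W)
(3,0): L (options (2,0)(W), (1,0)(W) are all W)
(4,2): L (options (3,2)(W), (2,2)(W), (4,1)(W), (4,0)(W), (3,1)(W) are all W)
(5,1): L (options (4,1)(W), (3,1)(W), (0,1)(W), (5,0)(W), (4,0)(W) are all W)
Every other cell has at least one move into one of the L cells above, so it is W.
From (5,2), the L positions reachable in one move are: (4,2), (5,1). Any move reaching one of these is winning.

Move to (4,2).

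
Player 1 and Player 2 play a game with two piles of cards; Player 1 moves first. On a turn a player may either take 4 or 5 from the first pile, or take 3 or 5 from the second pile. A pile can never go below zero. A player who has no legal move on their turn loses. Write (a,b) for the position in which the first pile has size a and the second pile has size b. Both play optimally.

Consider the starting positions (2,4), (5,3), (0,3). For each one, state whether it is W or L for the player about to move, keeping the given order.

(2,4): W, (5,3): L, (0,3): W

Label each position W (a win for the player to move) or L (a loss). A position with no legal move is L; any other position is W exactly when some move reaches an L, and L when every move reaches a W.
No move ever increases a pile, so every position that can arise here has a ≤ 5 and b ≤ 4; it is enough to label the cells with 0 ≤ a ≤ 5 and 0 ≤ b ≤ 4.
Every move lowers a or b (never raises either), so fill the grid row by row in increasing a, and left to right within a row: each cell's successors are then already labelled.
      b=0  b=1  b=2  b=3  b=4
a=0:    L    L    L    W    W
a=1:    L    L    L    W    W
a=2:    L    L    L    W    W
a=3:    L    L    L    W    W
a=4:    W    W    W    L    L
a=5:    W    W    W    L    L
Cells with no legal move (terminal, hence L): (0,0), (0,1), (0,2), (1,0), (1,1), (1,2), (2,0), (2,1), (2,2), (3,0), (3,1), (3,2).
The remaining L cells, each justified by listing all of its moves:
(4,3): →(0,3)(W), (4,0)(W) — all W, so L
(4,4): →(0,4)(W), (4,1)(W) — all W, so L
(5,3): →(1,3)(W), (0,3)(W), (5,0)(W) — all W, so L
(5,4): →(1,4)(W), (0,4)(W), (5,1)(W) — all W, so L
Every other cell has at least one move into one of the L cells above, so it is W.
(2,4): the move to (2,1) reaches an L cell, so W
(5,3): one of the L cells justified above, so L
(0,3): the move to (0,0) reaches an L cell, so W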